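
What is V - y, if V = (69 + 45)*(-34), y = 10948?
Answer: -14824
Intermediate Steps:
V = -3876 (V = 114*(-34) = -3876)
V - y = -3876 - 1*10948 = -3876 - 10948 = -14824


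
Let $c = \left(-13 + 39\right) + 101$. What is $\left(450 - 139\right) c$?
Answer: $39497$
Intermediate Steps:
$c = 127$ ($c = 26 + 101 = 127$)
$\left(450 - 139\right) c = \left(450 - 139\right) 127 = 311 \cdot 127 = 39497$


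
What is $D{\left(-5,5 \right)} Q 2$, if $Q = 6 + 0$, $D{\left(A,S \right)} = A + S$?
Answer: $0$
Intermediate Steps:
$Q = 6$
$D{\left(-5,5 \right)} Q 2 = \left(-5 + 5\right) 6 \cdot 2 = 0 \cdot 6 \cdot 2 = 0 \cdot 2 = 0$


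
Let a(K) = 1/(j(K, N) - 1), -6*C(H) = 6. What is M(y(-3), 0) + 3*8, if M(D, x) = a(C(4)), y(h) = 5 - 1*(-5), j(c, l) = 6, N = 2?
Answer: 121/5 ≈ 24.200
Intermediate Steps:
C(H) = -1 (C(H) = -⅙*6 = -1)
y(h) = 10 (y(h) = 5 + 5 = 10)
a(K) = ⅕ (a(K) = 1/(6 - 1) = 1/5 = ⅕)
M(D, x) = ⅕
M(y(-3), 0) + 3*8 = ⅕ + 3*8 = ⅕ + 24 = 121/5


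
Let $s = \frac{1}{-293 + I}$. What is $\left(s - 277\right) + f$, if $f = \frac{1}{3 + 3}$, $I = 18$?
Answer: $- \frac{456781}{1650} \approx -276.84$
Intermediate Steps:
$s = - \frac{1}{275}$ ($s = \frac{1}{-293 + 18} = \frac{1}{-275} = - \frac{1}{275} \approx -0.0036364$)
$f = \frac{1}{6} \approx 0.16667$
$\left(s - 277\right) + f = \left(- \frac{1}{275} - 277\right) + \frac{1}{6} = - \frac{76176}{275} + \frac{1}{6} = - \frac{456781}{1650}$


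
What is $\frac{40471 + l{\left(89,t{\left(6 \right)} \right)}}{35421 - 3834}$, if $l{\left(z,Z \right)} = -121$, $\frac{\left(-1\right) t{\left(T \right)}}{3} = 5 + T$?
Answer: $\frac{13450}{10529} \approx 1.2774$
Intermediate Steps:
$t{\left(T \right)} = -15 - 3 T$ ($t{\left(T \right)} = - 3 \left(5 + T\right) = -15 - 3 T$)
$\frac{40471 + l{\left(89,t{\left(6 \right)} \right)}}{35421 - 3834} = \frac{40471 - 121}{35421 - 3834} = \frac{40350}{31587} = 40350 \cdot \frac{1}{31587} = \frac{13450}{10529}$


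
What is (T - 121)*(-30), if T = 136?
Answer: -450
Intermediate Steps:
(T - 121)*(-30) = (136 - 121)*(-30) = 15*(-30) = -450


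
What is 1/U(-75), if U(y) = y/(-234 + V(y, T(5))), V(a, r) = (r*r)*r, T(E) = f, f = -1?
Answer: 47/15 ≈ 3.1333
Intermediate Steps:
T(E) = -1
V(a, r) = r³ (V(a, r) = r²*r = r³)
U(y) = -y/235 (U(y) = y/(-234 + (-1)³) = y/(-234 - 1) = y/(-235) = -y/235)
1/U(-75) = 1/(-1/235*(-75)) = 1/(15/47) = 47/15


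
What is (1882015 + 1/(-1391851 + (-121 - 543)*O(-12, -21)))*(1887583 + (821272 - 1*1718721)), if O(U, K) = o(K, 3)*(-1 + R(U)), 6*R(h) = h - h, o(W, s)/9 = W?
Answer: 2827495775817063336/1517347 ≈ 1.8634e+12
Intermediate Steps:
o(W, s) = 9*W
R(h) = 0 (R(h) = (h - h)/6 = (⅙)*0 = 0)
O(U, K) = -9*K (O(U, K) = (9*K)*(-1 + 0) = (9*K)*(-1) = -9*K)
(1882015 + 1/(-1391851 + (-121 - 543)*O(-12, -21)))*(1887583 + (821272 - 1*1718721)) = (1882015 + 1/(-1391851 + (-121 - 543)*(-9*(-21))))*(1887583 + (821272 - 1*1718721)) = (1882015 + 1/(-1391851 - 664*189))*(1887583 + (821272 - 1718721)) = (1882015 + 1/(-1391851 - 125496))*(1887583 - 897449) = (1882015 + 1/(-1517347))*990134 = (1882015 - 1/1517347)*990134 = (2855669814204/1517347)*990134 = 2827495775817063336/1517347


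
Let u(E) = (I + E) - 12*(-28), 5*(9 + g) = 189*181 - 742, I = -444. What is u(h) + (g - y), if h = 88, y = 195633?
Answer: -944843/5 ≈ -1.8897e+5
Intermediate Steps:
g = 33422/5 (g = -9 + (189*181 - 742)/5 = -9 + (34209 - 742)/5 = -9 + (1/5)*33467 = -9 + 33467/5 = 33422/5 ≈ 6684.4)
u(E) = -108 + E (u(E) = (-444 + E) - 12*(-28) = (-444 + E) + 336 = -108 + E)
u(h) + (g - y) = (-108 + 88) + (33422/5 - 1*195633) = -20 + (33422/5 - 195633) = -20 - 944743/5 = -944843/5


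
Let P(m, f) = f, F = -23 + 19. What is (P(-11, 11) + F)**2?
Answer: 49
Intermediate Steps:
F = -4
(P(-11, 11) + F)**2 = (11 - 4)**2 = 7**2 = 49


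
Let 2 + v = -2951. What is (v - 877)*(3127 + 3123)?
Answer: -23937500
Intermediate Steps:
v = -2953 (v = -2 - 2951 = -2953)
(v - 877)*(3127 + 3123) = (-2953 - 877)*(3127 + 3123) = -3830*6250 = -23937500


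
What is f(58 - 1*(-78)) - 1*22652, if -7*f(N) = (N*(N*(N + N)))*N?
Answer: -684362596/7 ≈ -9.7766e+7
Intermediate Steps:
f(N) = -2*N⁴/7 (f(N) = -N*(N*(N + N))*N/7 = -N*(N*(2*N))*N/7 = -N*(2*N²)*N/7 = -2*N³*N/7 = -2*N⁴/7)
f(58 - 1*(-78)) - 1*22652 = -2*(58 - 1*(-78))⁴/7 - 1*22652 = -2*(58 + 78)⁴/7 - 22652 = -2/7*136⁴ - 22652 = -2/7*342102016 - 22652 = -684204032/7 - 22652 = -684362596/7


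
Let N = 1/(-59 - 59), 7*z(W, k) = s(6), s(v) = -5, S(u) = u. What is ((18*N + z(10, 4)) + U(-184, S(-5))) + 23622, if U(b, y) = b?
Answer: 9679536/413 ≈ 23437.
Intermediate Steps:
z(W, k) = -5/7 (z(W, k) = (1/7)*(-5) = -5/7)
N = -1/118 (N = 1/(-118) = -1/118 ≈ -0.0084746)
((18*N + z(10, 4)) + U(-184, S(-5))) + 23622 = ((18*(-1/118) - 5/7) - 184) + 23622 = ((-9/59 - 5/7) - 184) + 23622 = (-358/413 - 184) + 23622 = -76350/413 + 23622 = 9679536/413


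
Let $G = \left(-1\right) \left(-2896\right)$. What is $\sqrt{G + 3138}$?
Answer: $\sqrt{6034} \approx 77.679$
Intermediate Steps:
$G = 2896$
$\sqrt{G + 3138} = \sqrt{2896 + 3138} = \sqrt{6034}$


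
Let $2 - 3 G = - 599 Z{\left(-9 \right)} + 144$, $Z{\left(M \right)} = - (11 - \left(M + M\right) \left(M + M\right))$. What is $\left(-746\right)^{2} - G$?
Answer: $\frac{1482203}{3} \approx 4.9407 \cdot 10^{5}$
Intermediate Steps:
$Z{\left(M \right)} = -11 + 4 M^{2}$ ($Z{\left(M \right)} = - (11 - 2 M 2 M) = - (11 - 4 M^{2}) = -11 + 4 M^{2}$)
$G = \frac{187345}{3}$ ($G = \frac{2}{3} - \frac{- 599 \left(-11 + 4 \left(-9\right)^{2}\right) + 144}{3} = \frac{2}{3} - \frac{- 599 \left(-11 + 4 \cdot 81\right) + 144}{3} = \frac{2}{3} - \frac{- 599 \left(-11 + 324\right) + 144}{3} = \frac{2}{3} - \frac{\left(-599\right) 313 + 144}{3} = \frac{2}{3} - \frac{-187487 + 144}{3} = \frac{2}{3} - - \frac{187343}{3} = \frac{2}{3} + \frac{187343}{3} = \frac{187345}{3} \approx 62448.0$)
$\left(-746\right)^{2} - G = \left(-746\right)^{2} - \frac{187345}{3} = 556516 - \frac{187345}{3} = \frac{1482203}{3}$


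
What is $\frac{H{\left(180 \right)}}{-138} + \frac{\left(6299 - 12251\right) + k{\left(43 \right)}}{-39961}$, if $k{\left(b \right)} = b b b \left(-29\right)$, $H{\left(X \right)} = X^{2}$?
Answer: $- \frac{162621335}{919103} \approx -176.93$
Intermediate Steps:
$k{\left(b \right)} = - 29 b^{3}$ ($k{\left(b \right)} = b^{2} b \left(-29\right) = b^{3} \left(-29\right) = - 29 b^{3}$)
$\frac{H{\left(180 \right)}}{-138} + \frac{\left(6299 - 12251\right) + k{\left(43 \right)}}{-39961} = \frac{180^{2}}{-138} + \frac{\left(6299 - 12251\right) - 29 \cdot 43^{3}}{-39961} = 32400 \left(- \frac{1}{138}\right) + \left(-5952 - 2305703\right) \left(- \frac{1}{39961}\right) = - \frac{5400}{23} + \left(-5952 - 2305703\right) \left(- \frac{1}{39961}\right) = - \frac{5400}{23} - - \frac{2311655}{39961} = - \frac{5400}{23} + \frac{2311655}{39961} = - \frac{162621335}{919103}$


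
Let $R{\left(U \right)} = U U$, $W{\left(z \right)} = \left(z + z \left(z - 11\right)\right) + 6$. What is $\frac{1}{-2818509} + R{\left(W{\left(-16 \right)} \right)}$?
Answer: $\frac{501931356755}{2818509} \approx 1.7808 \cdot 10^{5}$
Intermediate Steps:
$W{\left(z \right)} = 6 + z + z \left(-11 + z\right)$ ($W{\left(z \right)} = \left(z + z \left(-11 + z\right)\right) + 6 = 6 + z + z \left(-11 + z\right)$)
$R{\left(U \right)} = U^{2}$
$\frac{1}{-2818509} + R{\left(W{\left(-16 \right)} \right)} = \frac{1}{-2818509} + \left(6 + \left(-16\right)^{2} - -160\right)^{2} = - \frac{1}{2818509} + \left(6 + 256 + 160\right)^{2} = - \frac{1}{2818509} + 422^{2} = - \frac{1}{2818509} + 178084 = \frac{501931356755}{2818509}$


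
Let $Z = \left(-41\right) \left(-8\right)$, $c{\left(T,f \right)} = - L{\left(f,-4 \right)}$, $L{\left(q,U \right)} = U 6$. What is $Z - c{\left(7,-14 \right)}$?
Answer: $304$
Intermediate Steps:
$L{\left(q,U \right)} = 6 U$
$c{\left(T,f \right)} = 24$ ($c{\left(T,f \right)} = - 6 \left(-4\right) = \left(-1\right) \left(-24\right) = 24$)
$Z = 328$
$Z - c{\left(7,-14 \right)} = 328 - 24 = 304$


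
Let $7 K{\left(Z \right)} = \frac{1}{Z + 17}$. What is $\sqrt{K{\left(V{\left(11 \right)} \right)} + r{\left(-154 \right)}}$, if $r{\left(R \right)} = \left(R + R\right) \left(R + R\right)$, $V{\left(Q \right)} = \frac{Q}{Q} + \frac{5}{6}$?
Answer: $\frac{\sqrt{59354607130}}{791} \approx 308.0$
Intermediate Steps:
$V{\left(Q \right)} = \frac{11}{6}$ ($V{\left(Q \right)} = 1 + 5 \cdot \frac{1}{6} = 1 + \frac{5}{6} = \frac{11}{6}$)
$r{\left(R \right)} = 4 R^{2}$ ($r{\left(R \right)} = 2 R 2 R = 4 R^{2}$)
$K{\left(Z \right)} = \frac{1}{7 \left(17 + Z\right)}$ ($K{\left(Z \right)} = \frac{1}{7 \left(Z + 17\right)} = \frac{1}{7 \left(17 + Z\right)}$)
$\sqrt{K{\left(V{\left(11 \right)} \right)} + r{\left(-154 \right)}} = \sqrt{\frac{1}{7 \left(17 + \frac{11}{6}\right)} + 4 \left(-154\right)^{2}} = \sqrt{\frac{1}{7 \cdot \frac{113}{6}} + 4 \cdot 23716} = \sqrt{\frac{1}{7} \cdot \frac{6}{113} + 94864} = \sqrt{\frac{6}{791} + 94864} = \sqrt{\frac{75037430}{791}} = \frac{\sqrt{59354607130}}{791}$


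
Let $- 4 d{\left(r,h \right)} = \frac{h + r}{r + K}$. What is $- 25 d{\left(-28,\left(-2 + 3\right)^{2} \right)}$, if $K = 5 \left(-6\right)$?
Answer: $\frac{675}{232} \approx 2.9095$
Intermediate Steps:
$K = -30$
$d{\left(r,h \right)} = - \frac{h + r}{4 \left(-30 + r\right)}$ ($d{\left(r,h \right)} = - \frac{\left(h + r\right) \frac{1}{r - 30}}{4} = - \frac{\left(h + r\right) \frac{1}{-30 + r}}{4} = - \frac{\frac{1}{-30 + r} \left(h + r\right)}{4} = - \frac{h + r}{4 \left(-30 + r\right)}$)
$- 25 d{\left(-28,\left(-2 + 3\right)^{2} \right)} = - 25 \frac{- \left(-2 + 3\right)^{2} - -28}{4 \left(-30 - 28\right)} = - 25 \frac{- 1^{2} + 28}{4 \left(-58\right)} = - 25 \cdot \frac{1}{4} \left(- \frac{1}{58}\right) \left(\left(-1\right) 1 + 28\right) = - 25 \cdot \frac{1}{4} \left(- \frac{1}{58}\right) \left(-1 + 28\right) = - 25 \cdot \frac{1}{4} \left(- \frac{1}{58}\right) 27 = \left(-25\right) \left(- \frac{27}{232}\right) = \frac{675}{232}$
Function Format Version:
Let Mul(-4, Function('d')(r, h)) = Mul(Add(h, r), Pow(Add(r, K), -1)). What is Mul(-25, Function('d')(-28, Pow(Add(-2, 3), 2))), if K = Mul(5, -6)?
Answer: Rational(675, 232) ≈ 2.9095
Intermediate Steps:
K = -30
Function('d')(r, h) = Mul(Rational(-1, 4), Pow(Add(-30, r), -1), Add(h, r)) (Function('d')(r, h) = Mul(Rational(-1, 4), Mul(Add(h, r), Pow(Add(r, -30), -1))) = Mul(Rational(-1, 4), Mul(Add(h, r), Pow(Add(-30, r), -1))) = Mul(Rational(-1, 4), Mul(Pow(Add(-30, r), -1), Add(h, r))) = Mul(Rational(-1, 4), Pow(Add(-30, r), -1), Add(h, r)))
Mul(-25, Function('d')(-28, Pow(Add(-2, 3), 2))) = Mul(-25, Mul(Rational(1, 4), Pow(Add(-30, -28), -1), Add(Mul(-1, Pow(Add(-2, 3), 2)), Mul(-1, -28)))) = Mul(-25, Mul(Rational(1, 4), Pow(-58, -1), Add(Mul(-1, Pow(1, 2)), 28))) = Mul(-25, Mul(Rational(1, 4), Rational(-1, 58), Add(Mul(-1, 1), 28))) = Mul(-25, Mul(Rational(1, 4), Rational(-1, 58), Add(-1, 28))) = Mul(-25, Mul(Rational(1, 4), Rational(-1, 58), 27)) = Mul(-25, Rational(-27, 232)) = Rational(675, 232)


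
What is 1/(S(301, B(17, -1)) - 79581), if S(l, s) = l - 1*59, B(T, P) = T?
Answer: -1/79339 ≈ -1.2604e-5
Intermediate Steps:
S(l, s) = -59 + l (S(l, s) = l - 59 = -59 + l)
1/(S(301, B(17, -1)) - 79581) = 1/((-59 + 301) - 79581) = 1/(242 - 79581) = 1/(-79339) = -1/79339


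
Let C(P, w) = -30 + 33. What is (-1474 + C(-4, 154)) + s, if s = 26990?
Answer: 25519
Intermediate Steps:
C(P, w) = 3
(-1474 + C(-4, 154)) + s = (-1474 + 3) + 26990 = -1471 + 26990 = 25519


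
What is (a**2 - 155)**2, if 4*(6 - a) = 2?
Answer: 249001/16 ≈ 15563.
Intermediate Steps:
a = 11/2 (a = 6 - 1/4*2 = 6 - 1/2 = 11/2 ≈ 5.5000)
(a**2 - 155)**2 = ((11/2)**2 - 155)**2 = (121/4 - 155)**2 = (-499/4)**2 = 249001/16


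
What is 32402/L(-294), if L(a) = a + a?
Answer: -16201/294 ≈ -55.105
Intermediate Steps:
L(a) = 2*a
32402/L(-294) = 32402/((2*(-294))) = 32402/(-588) = 32402*(-1/588) = -16201/294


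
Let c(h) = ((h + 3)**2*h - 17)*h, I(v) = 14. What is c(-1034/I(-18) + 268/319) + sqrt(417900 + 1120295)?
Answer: 649876615276138503999/24863077991521 + sqrt(1538195) ≈ 2.6139e+7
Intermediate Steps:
c(h) = h*(-17 + h*(3 + h)**2) (c(h) = ((3 + h)**2*h - 17)*h = (h*(3 + h)**2 - 17)*h = (-17 + h*(3 + h)**2)*h = h*(-17 + h*(3 + h)**2))
c(-1034/I(-18) + 268/319) + sqrt(417900 + 1120295) = (-1034/14 + 268/319)*(-17 + (-1034/14 + 268/319)*(3 + (-1034/14 + 268/319))**2) + sqrt(417900 + 1120295) = (-1034*1/14 + 268*(1/319))*(-17 + (-1034*1/14 + 268*(1/319))*(3 + (-1034*1/14 + 268*(1/319)))**2) + sqrt(1538195) = (-517/7 + 268/319)*(-17 + (-517/7 + 268/319)*(3 + (-517/7 + 268/319))**2) + sqrt(1538195) = -163047*(-17 - 163047*(3 - 163047/2233)**2/2233)/2233 + sqrt(1538195) = -163047*(-17 - 163047*(-156348/2233)**2/2233)/2233 + sqrt(1538195) = -163047*(-17 - 163047/2233*24444697104/4986289)/2233 + sqrt(1538195) = -163047*(-17 - 3985634528715888/11134383337)/2233 + sqrt(1538195) = -163047/2233*(-3985823813232617/11134383337) + sqrt(1538195) = 649876615276138503999/24863077991521 + sqrt(1538195)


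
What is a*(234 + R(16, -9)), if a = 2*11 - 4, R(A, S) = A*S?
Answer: 1620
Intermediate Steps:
a = 18 (a = 22 - 4 = 18)
a*(234 + R(16, -9)) = 18*(234 + 16*(-9)) = 18*(234 - 144) = 18*90 = 1620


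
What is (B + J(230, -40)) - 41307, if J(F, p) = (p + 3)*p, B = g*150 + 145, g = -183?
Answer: -67132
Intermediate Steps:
B = -27305 (B = -183*150 + 145 = -27450 + 145 = -27305)
J(F, p) = p*(3 + p) (J(F, p) = (3 + p)*p = p*(3 + p))
(B + J(230, -40)) - 41307 = (-27305 - 40*(3 - 40)) - 41307 = (-27305 - 40*(-37)) - 41307 = (-27305 + 1480) - 41307 = -25825 - 41307 = -67132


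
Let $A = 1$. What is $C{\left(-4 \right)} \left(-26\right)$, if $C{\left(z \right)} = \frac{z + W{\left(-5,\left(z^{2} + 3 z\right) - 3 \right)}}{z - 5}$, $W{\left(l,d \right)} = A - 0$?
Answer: $- \frac{26}{3} \approx -8.6667$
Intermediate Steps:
$W{\left(l,d \right)} = 1$ ($W{\left(l,d \right)} = 1 - 0 = 1 + 0 = 1$)
$C{\left(z \right)} = \frac{1 + z}{-5 + z}$ ($C{\left(z \right)} = \frac{z + 1}{z - 5} = \frac{1 + z}{-5 + z}$)
$C{\left(-4 \right)} \left(-26\right) = \frac{1 - 4}{-5 - 4} \left(-26\right) = \frac{1}{-9} \left(-3\right) \left(-26\right) = \left(- \frac{1}{9}\right) \left(-3\right) \left(-26\right) = \frac{1}{3} \left(-26\right) = - \frac{26}{3}$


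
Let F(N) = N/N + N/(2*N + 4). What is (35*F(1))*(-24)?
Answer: -980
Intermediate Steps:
F(N) = 1 + N/(4 + 2*N)
(35*F(1))*(-24) = (35*((4 + 3*1)/(2*(2 + 1))))*(-24) = (35*((1/2)*(4 + 3)/3))*(-24) = (35*((1/2)*(1/3)*7))*(-24) = (35*(7/6))*(-24) = (245/6)*(-24) = -980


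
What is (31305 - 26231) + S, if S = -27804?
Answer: -22730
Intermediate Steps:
(31305 - 26231) + S = (31305 - 26231) - 27804 = 5074 - 27804 = -22730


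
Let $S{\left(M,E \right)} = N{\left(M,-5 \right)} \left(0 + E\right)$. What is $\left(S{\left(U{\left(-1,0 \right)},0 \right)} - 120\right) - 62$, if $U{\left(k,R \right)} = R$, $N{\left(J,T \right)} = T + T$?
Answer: $-182$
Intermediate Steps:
$N{\left(J,T \right)} = 2 T$
$S{\left(M,E \right)} = - 10 E$ ($S{\left(M,E \right)} = 2 \left(-5\right) \left(0 + E\right) = - 10 E$)
$\left(S{\left(U{\left(-1,0 \right)},0 \right)} - 120\right) - 62 = \left(\left(-10\right) 0 - 120\right) - 62 = \left(0 - 120\right) - 62 = -120 - 62 = -182$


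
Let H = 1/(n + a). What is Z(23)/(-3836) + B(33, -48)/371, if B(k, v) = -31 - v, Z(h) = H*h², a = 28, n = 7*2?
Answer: 363235/8538936 ≈ 0.042539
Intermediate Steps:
n = 14
H = 1/42 (H = 1/(14 + 28) = 1/42 ≈ 0.023810)
Z(h) = h²/42
Z(23)/(-3836) + B(33, -48)/371 = ((1/42)*23²)/(-3836) + (-31 - 1*(-48))/371 = ((1/42)*529)*(-1/3836) + (-31 + 48)*(1/371) = (529/42)*(-1/3836) + 17*(1/371) = -529/161112 + 17/371 = 363235/8538936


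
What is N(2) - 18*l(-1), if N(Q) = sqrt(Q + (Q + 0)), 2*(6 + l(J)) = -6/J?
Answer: 56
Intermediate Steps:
l(J) = -6 - 3/J (l(J) = -6 + (-6/J)/2 = -6 - 3/J)
N(Q) = sqrt(2)*sqrt(Q) (N(Q) = sqrt(Q + Q) = sqrt(2*Q) = sqrt(2)*sqrt(Q))
N(2) - 18*l(-1) = sqrt(2)*sqrt(2) - 18*(-6 - 3/(-1)) = 2 - 18*(-6 - 3*(-1)) = 2 - 18*(-6 + 3) = 2 - 18*(-3) = 2 + 54 = 56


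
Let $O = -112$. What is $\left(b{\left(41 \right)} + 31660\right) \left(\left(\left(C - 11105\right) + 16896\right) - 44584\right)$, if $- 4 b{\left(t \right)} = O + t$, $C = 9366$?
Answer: $- \frac{3728724597}{4} \approx -9.3218 \cdot 10^{8}$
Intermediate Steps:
$b{\left(t \right)} = 28 - \frac{t}{4}$ ($b{\left(t \right)} = - \frac{-112 + t}{4} = 28 - \frac{t}{4}$)
$\left(b{\left(41 \right)} + 31660\right) \left(\left(\left(C - 11105\right) + 16896\right) - 44584\right) = \left(\left(28 - \frac{41}{4}\right) + 31660\right) \left(\left(\left(9366 - 11105\right) + 16896\right) - 44584\right) = \left(\left(28 - \frac{41}{4}\right) + 31660\right) \left(\left(-1739 + 16896\right) - 44584\right) = \left(\frac{71}{4} + 31660\right) \left(15157 - 44584\right) = \frac{126711}{4} \left(-29427\right) = - \frac{3728724597}{4}$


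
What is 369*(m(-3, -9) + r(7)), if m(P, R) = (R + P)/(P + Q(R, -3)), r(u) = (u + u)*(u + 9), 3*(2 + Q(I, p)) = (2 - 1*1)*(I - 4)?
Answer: 581913/7 ≈ 83130.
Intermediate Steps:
Q(I, p) = -10/3 + I/3 (Q(I, p) = -2 + ((2 - 1*1)*(I - 4))/3 = -2 + ((2 - 1)*(-4 + I))/3 = -2 + (1*(-4 + I))/3 = -2 + (-4 + I)/3 = -2 + (-4/3 + I/3) = -10/3 + I/3)
r(u) = 2*u*(9 + u) (r(u) = (2*u)*(9 + u) = 2*u*(9 + u))
m(P, R) = (P + R)/(-10/3 + P + R/3) (m(P, R) = (R + P)/(P + (-10/3 + R/3)) = (P + R)/(-10/3 + P + R/3))
369*(m(-3, -9) + r(7)) = 369*(3*(-3 - 9)/(-10 - 9 + 3*(-3)) + 2*7*(9 + 7)) = 369*(3*(-12)/(-10 - 9 - 9) + 2*7*16) = 369*(3*(-12)/(-28) + 224) = 369*(3*(-1/28)*(-12) + 224) = 369*(9/7 + 224) = 369*(1577/7) = 581913/7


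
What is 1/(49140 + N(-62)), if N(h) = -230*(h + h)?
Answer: 1/77660 ≈ 1.2877e-5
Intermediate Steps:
N(h) = -460*h
1/(49140 + N(-62)) = 1/(49140 - 460*(-62)) = 1/(49140 + 28520) = 1/77660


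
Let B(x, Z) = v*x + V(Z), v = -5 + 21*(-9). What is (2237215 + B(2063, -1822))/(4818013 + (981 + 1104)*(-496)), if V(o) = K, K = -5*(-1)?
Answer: 1836998/3783853 ≈ 0.48548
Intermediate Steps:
K = 5
V(o) = 5
v = -194 (v = -5 - 189 = -194)
B(x, Z) = 5 - 194*x (B(x, Z) = -194*x + 5 = 5 - 194*x)
(2237215 + B(2063, -1822))/(4818013 + (981 + 1104)*(-496)) = (2237215 + (5 - 194*2063))/(4818013 + (981 + 1104)*(-496)) = (2237215 + (5 - 400222))/(4818013 + 2085*(-496)) = (2237215 - 400217)/(4818013 - 1034160) = 1836998/3783853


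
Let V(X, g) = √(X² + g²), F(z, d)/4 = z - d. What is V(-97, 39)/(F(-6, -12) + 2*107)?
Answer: √10930/238 ≈ 0.43927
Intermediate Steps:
F(z, d) = -4*d + 4*z (F(z, d) = 4*(z - d) = -4*d + 4*z)
V(-97, 39)/(F(-6, -12) + 2*107) = √((-97)² + 39²)/((-4*(-12) + 4*(-6)) + 2*107) = √(9409 + 1521)/((48 - 24) + 214) = √10930/(24 + 214) = √10930/238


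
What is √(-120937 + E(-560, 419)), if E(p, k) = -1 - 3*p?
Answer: I*√119258 ≈ 345.34*I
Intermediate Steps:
√(-120937 + E(-560, 419)) = √(-120937 + (-1 - 3*(-560))) = √(-120937 + (-1 + 1680)) = √(-120937 + 1679) = √(-119258) = I*√119258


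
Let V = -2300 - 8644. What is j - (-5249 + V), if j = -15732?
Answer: 461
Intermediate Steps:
V = -10944
j - (-5249 + V) = -15732 - (-5249 - 10944) = -15732 - 1*(-16193) = -15732 + 16193 = 461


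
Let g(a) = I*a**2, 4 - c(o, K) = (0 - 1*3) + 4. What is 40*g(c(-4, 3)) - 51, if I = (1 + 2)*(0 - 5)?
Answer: -5451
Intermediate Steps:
c(o, K) = 3 (c(o, K) = 4 - ((0 - 1*3) + 4) = 4 - ((0 - 3) + 4) = 4 - (-3 + 4) = 4 - 1*1 = 4 - 1 = 3)
I = -15 (I = 3*(-5) = -15)
g(a) = -15*a**2
40*g(c(-4, 3)) - 51 = 40*(-15*3**2) - 51 = 40*(-15*9) - 51 = 40*(-135) - 51 = -5400 - 51 = -5451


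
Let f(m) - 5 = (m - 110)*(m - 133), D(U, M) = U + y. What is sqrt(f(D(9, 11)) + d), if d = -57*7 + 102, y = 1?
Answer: 2*sqrt(3002) ≈ 109.58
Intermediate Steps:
D(U, M) = 1 + U (D(U, M) = U + 1 = 1 + U)
d = -297 (d = -399 + 102 = -297)
f(m) = 5 + (-133 + m)*(-110 + m) (f(m) = 5 + (m - 110)*(m - 133) = 5 + (-110 + m)*(-133 + m) = 5 + (-133 + m)*(-110 + m))
sqrt(f(D(9, 11)) + d) = sqrt((14635 + (1 + 9)**2 - 243*(1 + 9)) - 297) = sqrt((14635 + 10**2 - 243*10) - 297) = sqrt((14635 + 100 - 2430) - 297) = sqrt(12305 - 297) = sqrt(12008) = 2*sqrt(3002)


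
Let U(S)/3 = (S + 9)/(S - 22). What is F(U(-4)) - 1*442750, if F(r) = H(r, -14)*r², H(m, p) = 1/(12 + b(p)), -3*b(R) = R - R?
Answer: -1197195925/2704 ≈ -4.4275e+5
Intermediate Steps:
b(R) = 0 (b(R) = -(R - R)/3 = -⅓*0 = 0)
H(m, p) = 1/12 (H(m, p) = 1/(12 + 0) = 1/12)
U(S) = 3*(9 + S)/(-22 + S) (U(S) = 3*((S + 9)/(S - 22)) = 3*((9 + S)/(-22 + S)) = 3*(9 + S)/(-22 + S))
F(r) = r²/12
F(U(-4)) - 1*442750 = (3*(9 - 4)/(-22 - 4))²/12 - 1*442750 = (3*5/(-26))²/12 - 442750 = (3*(-1/26)*5)²/12 - 442750 = (-15/26)²/12 - 442750 = (1/12)*(225/676) - 442750 = 75/2704 - 442750 = -1197195925/2704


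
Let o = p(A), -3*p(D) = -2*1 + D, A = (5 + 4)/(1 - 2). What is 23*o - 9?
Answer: 226/3 ≈ 75.333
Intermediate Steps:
A = -9 (A = 9/(-1) = 9*(-1) = -9)
p(D) = ⅔ - D/3 (p(D) = -(-2*1 + D)/3 = -(-2 + D)/3 = ⅔ - D/3)
o = 11/3 (o = ⅔ - ⅓*(-9) = ⅔ + 3 = 11/3 ≈ 3.6667)
23*o - 9 = 23*(11/3) - 9 = 253/3 - 9 = 226/3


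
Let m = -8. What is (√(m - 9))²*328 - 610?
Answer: -6186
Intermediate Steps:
(√(m - 9))²*328 - 610 = (√(-8 - 9))²*328 - 610 = (√(-17))²*328 - 610 = (I*√17)²*328 - 610 = -17*328 - 610 = -5576 - 610 = -6186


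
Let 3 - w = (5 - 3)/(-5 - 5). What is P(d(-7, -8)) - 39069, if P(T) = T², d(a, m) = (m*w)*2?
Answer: -911189/25 ≈ -36448.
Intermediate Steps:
w = 16/5 (w = 3 - (5 - 3)/(-5 - 5) = 3 - 2/(-10) = 3 - 2*(-1)/10 = 3 - 1*(-⅕) = 3 + ⅕ = 16/5 ≈ 3.2000)
d(a, m) = 32*m/5 (d(a, m) = (m*(16/5))*2 = (16*m/5)*2 = 32*m/5)
P(d(-7, -8)) - 39069 = ((32/5)*(-8))² - 39069 = (-256/5)² - 39069 = 65536/25 - 39069 = -911189/25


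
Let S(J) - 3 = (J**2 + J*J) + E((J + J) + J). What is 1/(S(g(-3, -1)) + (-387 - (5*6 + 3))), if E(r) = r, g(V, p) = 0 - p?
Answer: -1/412 ≈ -0.0024272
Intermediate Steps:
g(V, p) = -p
S(J) = 3 + 2*J**2 + 3*J (S(J) = 3 + ((J**2 + J*J) + ((J + J) + J)) = 3 + ((J**2 + J**2) + (2*J + J)) = 3 + (2*J**2 + 3*J) = 3 + 2*J**2 + 3*J)
1/(S(g(-3, -1)) + (-387 - (5*6 + 3))) = 1/((3 + 2*(-1*(-1))**2 + 3*(-1*(-1))) + (-387 - (5*6 + 3))) = 1/((3 + 2*1**2 + 3*1) + (-387 - (30 + 3))) = 1/((3 + 2*1 + 3) + (-387 - 1*33)) = 1/((3 + 2 + 3) + (-387 - 33)) = 1/(8 - 420) = 1/(-412) = -1/412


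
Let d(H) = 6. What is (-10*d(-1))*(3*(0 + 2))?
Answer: -360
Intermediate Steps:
(-10*d(-1))*(3*(0 + 2)) = (-10*6)*(3*(0 + 2)) = -180*2 = -60*6 = -360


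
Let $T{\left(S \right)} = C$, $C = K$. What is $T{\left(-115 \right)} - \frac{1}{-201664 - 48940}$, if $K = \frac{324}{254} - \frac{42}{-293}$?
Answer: $\frac{13231928411}{9325225444} \approx 1.4189$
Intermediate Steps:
$K = \frac{52800}{37211}$ ($K = 324 \cdot \frac{1}{254} - - \frac{42}{293} = \frac{162}{127} + \frac{42}{293} = \frac{52800}{37211} \approx 1.4189$)
$C = \frac{52800}{37211} \approx 1.4189$
$T{\left(S \right)} = \frac{52800}{37211}$
$T{\left(-115 \right)} - \frac{1}{-201664 - 48940} = \frac{52800}{37211} - \frac{1}{-201664 - 48940} = \frac{52800}{37211} - \frac{1}{-250604} = \frac{52800}{37211} - - \frac{1}{250604} = \frac{52800}{37211} + \frac{1}{250604} = \frac{13231928411}{9325225444}$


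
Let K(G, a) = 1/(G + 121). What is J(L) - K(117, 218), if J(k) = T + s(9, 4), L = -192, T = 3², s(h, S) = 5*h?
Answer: 12851/238 ≈ 53.996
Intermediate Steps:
K(G, a) = 1/(121 + G)
T = 9
J(k) = 54 (J(k) = 9 + 5*9 = 9 + 45 = 54)
J(L) - K(117, 218) = 54 - 1/(121 + 117) = 54 - 1/238 = 12851/238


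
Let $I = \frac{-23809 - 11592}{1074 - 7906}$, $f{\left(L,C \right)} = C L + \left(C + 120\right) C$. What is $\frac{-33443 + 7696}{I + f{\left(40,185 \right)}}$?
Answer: $- \frac{175903504}{436087801} \approx -0.40337$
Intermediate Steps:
$f{\left(L,C \right)} = C L + C \left(120 + C\right)$ ($f{\left(L,C \right)} = C L + \left(120 + C\right) C = C L + C \left(120 + C\right)$)
$I = \frac{35401}{6832}$ ($I = - \frac{35401}{-6832} = \left(-35401\right) \left(- \frac{1}{6832}\right) = \frac{35401}{6832} \approx 5.1816$)
$\frac{-33443 + 7696}{I + f{\left(40,185 \right)}} = \frac{-33443 + 7696}{\frac{35401}{6832} + 185 \left(120 + 185 + 40\right)} = - \frac{25747}{\frac{35401}{6832} + 185 \cdot 345} = - \frac{25747}{\frac{35401}{6832} + 63825} = - \frac{25747}{\frac{436087801}{6832}} = \left(-25747\right) \frac{6832}{436087801} = - \frac{175903504}{436087801}$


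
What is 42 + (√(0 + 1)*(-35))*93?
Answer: -3213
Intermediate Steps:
42 + (√(0 + 1)*(-35))*93 = 42 + (√1*(-35))*93 = 42 + (1*(-35))*93 = 42 - 35*93 = 42 - 3255 = -3213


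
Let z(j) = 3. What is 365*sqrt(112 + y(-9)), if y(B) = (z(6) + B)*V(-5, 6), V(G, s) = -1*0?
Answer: 1460*sqrt(7) ≈ 3862.8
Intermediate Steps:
V(G, s) = 0
y(B) = 0 (y(B) = (3 + B)*0 = 0)
365*sqrt(112 + y(-9)) = 365*sqrt(112 + 0) = 365*sqrt(112) = 365*(4*sqrt(7)) = 1460*sqrt(7)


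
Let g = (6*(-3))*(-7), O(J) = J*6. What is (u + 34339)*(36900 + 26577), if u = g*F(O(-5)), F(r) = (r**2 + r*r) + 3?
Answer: 16600314609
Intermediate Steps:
O(J) = 6*J
g = 126 (g = -18*(-7) = 126)
F(r) = 3 + 2*r**2 (F(r) = (r**2 + r**2) + 3 = 2*r**2 + 3 = 3 + 2*r**2)
u = 227178 (u = 126*(3 + 2*(6*(-5))**2) = 126*(3 + 2*(-30)**2) = 126*(3 + 2*900) = 126*(3 + 1800) = 126*1803 = 227178)
(u + 34339)*(36900 + 26577) = (227178 + 34339)*(36900 + 26577) = 261517*63477 = 16600314609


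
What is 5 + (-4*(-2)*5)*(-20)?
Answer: -795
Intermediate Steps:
5 + (-4*(-2)*5)*(-20) = 5 + (8*5)*(-20) = 5 + 40*(-20) = 5 - 800 = -795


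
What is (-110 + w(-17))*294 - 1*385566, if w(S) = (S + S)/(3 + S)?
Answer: -417192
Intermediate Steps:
w(S) = 2*S/(3 + S) (w(S) = (2*S)/(3 + S) = 2*S/(3 + S))
(-110 + w(-17))*294 - 1*385566 = (-110 + 2*(-17)/(3 - 17))*294 - 1*385566 = (-110 + 2*(-17)/(-14))*294 - 385566 = (-110 + 2*(-17)*(-1/14))*294 - 385566 = (-110 + 17/7)*294 - 385566 = -753/7*294 - 385566 = -31626 - 385566 = -417192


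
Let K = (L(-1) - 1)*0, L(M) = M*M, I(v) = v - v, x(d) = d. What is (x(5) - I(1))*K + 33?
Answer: 33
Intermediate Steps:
I(v) = 0
L(M) = M**2
K = 0 (K = ((-1)**2 - 1)*0 = (1 - 1)*0 = 0*0 = 0)
(x(5) - I(1))*K + 33 = (5 - 1*0)*0 + 33 = (5 + 0)*0 + 33 = 5*0 + 33 = 0 + 33 = 33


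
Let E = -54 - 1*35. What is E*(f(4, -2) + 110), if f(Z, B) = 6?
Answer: -10324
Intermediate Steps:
E = -89 (E = -54 - 35 = -89)
E*(f(4, -2) + 110) = -89*(6 + 110) = -89*116 = -10324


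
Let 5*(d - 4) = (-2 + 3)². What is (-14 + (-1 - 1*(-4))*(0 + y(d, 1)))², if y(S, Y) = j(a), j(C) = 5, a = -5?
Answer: 1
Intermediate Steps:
d = 21/5 (d = 4 + (-2 + 3)²/5 = 4 + (⅕)*1² = 4 + (⅕)*1 = 4 + ⅕ = 21/5 ≈ 4.2000)
y(S, Y) = 5
(-14 + (-1 - 1*(-4))*(0 + y(d, 1)))² = (-14 + (-1 - 1*(-4))*(0 + 5))² = (-14 + (-1 + 4)*5)² = (-14 + 3*5)² = (-14 + 15)² = 1² = 1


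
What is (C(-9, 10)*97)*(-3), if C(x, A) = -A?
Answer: 2910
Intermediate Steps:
(C(-9, 10)*97)*(-3) = (-1*10*97)*(-3) = -10*97*(-3) = -970*(-3) = 2910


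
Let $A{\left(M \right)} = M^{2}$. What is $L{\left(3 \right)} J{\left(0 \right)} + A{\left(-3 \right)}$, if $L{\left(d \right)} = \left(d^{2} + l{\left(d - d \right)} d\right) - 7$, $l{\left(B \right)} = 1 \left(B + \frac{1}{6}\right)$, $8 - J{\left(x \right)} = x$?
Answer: $29$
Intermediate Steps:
$J{\left(x \right)} = 8 - x$
$l{\left(B \right)} = \frac{1}{6} + B$ ($l{\left(B \right)} = 1 \left(B + \frac{1}{6}\right) = 1 \left(\frac{1}{6} + B\right) = \frac{1}{6} + B$)
$L{\left(d \right)} = -7 + d^{2} + \frac{d}{6}$ ($L{\left(d \right)} = \left(d^{2} + \left(\frac{1}{6} + \left(d - d\right)\right) d\right) - 7 = \left(d^{2} + \left(\frac{1}{6} + 0\right) d\right) - 7 = \left(d^{2} + \frac{d}{6}\right) - 7 = -7 + d^{2} + \frac{d}{6}$)
$L{\left(3 \right)} J{\left(0 \right)} + A{\left(-3 \right)} = \left(-7 + 3^{2} + \frac{1}{6} \cdot 3\right) \left(8 - 0\right) + \left(-3\right)^{2} = \left(-7 + 9 + \frac{1}{2}\right) \left(8 + 0\right) + 9 = \frac{5}{2} \cdot 8 + 9 = 20 + 9 = 29$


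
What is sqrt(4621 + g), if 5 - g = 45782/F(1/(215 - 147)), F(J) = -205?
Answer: 56*sqrt(64985)/205 ≈ 69.637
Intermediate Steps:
g = 46807/205 (g = 5 - 45782/(-205) = 5 - 45782*(-1)/205 = 5 - 1*(-45782/205) = 5 + 45782/205 = 46807/205 ≈ 228.33)
sqrt(4621 + g) = sqrt(4621 + 46807/205) = sqrt(994112/205) = 56*sqrt(64985)/205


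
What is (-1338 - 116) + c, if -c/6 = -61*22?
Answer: 6598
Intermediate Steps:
c = 8052 (c = -(-366)*22 = -6*(-1342) = 8052)
(-1338 - 116) + c = (-1338 - 116) + 8052 = -1454 + 8052 = 6598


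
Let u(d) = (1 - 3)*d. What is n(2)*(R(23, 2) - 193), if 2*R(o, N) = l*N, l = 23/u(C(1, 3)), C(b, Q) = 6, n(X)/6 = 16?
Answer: -18712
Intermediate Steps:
n(X) = 96 (n(X) = 6*16 = 96)
u(d) = -2*d
l = -23/12 (l = 23/((-2*6)) = 23/(-12) = 23*(-1/12) = -23/12 ≈ -1.9167)
R(o, N) = -23*N/24 (R(o, N) = (-23*N/12)/2 = -23*N/24)
n(2)*(R(23, 2) - 193) = 96*(-23/24*2 - 193) = 96*(-23/12 - 193) = 96*(-2339/12) = -18712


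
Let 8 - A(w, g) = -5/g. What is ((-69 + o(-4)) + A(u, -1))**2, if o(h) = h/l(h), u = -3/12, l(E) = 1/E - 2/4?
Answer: 33124/9 ≈ 3680.4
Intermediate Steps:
l(E) = -1/2 + 1/E (l(E) = 1/E - 2*1/4 = 1/E - 1/2 = -1/2 + 1/E)
u = -1/4 (u = -3*1/12 = -1/4 ≈ -0.25000)
o(h) = 2*h**2/(2 - h) (o(h) = h/(((2 - h)/(2*h))) = h*(2*h/(2 - h)) = 2*h**2/(2 - h))
A(w, g) = 8 + 5/g (A(w, g) = 8 - (-5)/g = 8 + 5/g)
((-69 + o(-4)) + A(u, -1))**2 = ((-69 - 2*(-4)**2/(-2 - 4)) + (8 + 5/(-1)))**2 = ((-69 - 2*16/(-6)) + (8 + 5*(-1)))**2 = ((-69 - 2*16*(-1/6)) + (8 - 5))**2 = ((-69 + 16/3) + 3)**2 = (-191/3 + 3)**2 = (-182/3)**2 = 33124/9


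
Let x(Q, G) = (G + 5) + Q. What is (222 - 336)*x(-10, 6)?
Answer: -114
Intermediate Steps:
x(Q, G) = 5 + G + Q (x(Q, G) = (5 + G) + Q = 5 + G + Q)
(222 - 336)*x(-10, 6) = (222 - 336)*(5 + 6 - 10) = -114*1 = -114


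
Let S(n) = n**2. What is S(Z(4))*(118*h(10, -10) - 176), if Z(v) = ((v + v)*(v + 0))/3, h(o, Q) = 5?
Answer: 47104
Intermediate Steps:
Z(v) = 2*v**2/3 (Z(v) = ((2*v)*v)*(1/3) = (2*v**2)*(1/3) = 2*v**2/3)
S(Z(4))*(118*h(10, -10) - 176) = ((2/3)*4**2)**2*(118*5 - 176) = ((2/3)*16)**2*(590 - 176) = (32/3)**2*414 = (1024/9)*414 = 47104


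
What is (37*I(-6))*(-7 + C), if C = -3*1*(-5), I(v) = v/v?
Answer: 296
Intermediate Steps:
I(v) = 1
C = 15 (C = -3*(-5) = 15)
(37*I(-6))*(-7 + C) = (37*1)*(-7 + 15) = 37*8 = 296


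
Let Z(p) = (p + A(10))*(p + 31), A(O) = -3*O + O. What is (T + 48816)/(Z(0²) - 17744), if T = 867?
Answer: -49683/18364 ≈ -2.7055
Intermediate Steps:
A(O) = -2*O
Z(p) = (-20 + p)*(31 + p) (Z(p) = (p - 2*10)*(p + 31) = (p - 20)*(31 + p) = (-20 + p)*(31 + p))
(T + 48816)/(Z(0²) - 17744) = (867 + 48816)/((-620 + (0²)² + 11*0²) - 17744) = 49683/((-620 + 0² + 11*0) - 17744) = 49683/((-620 + 0 + 0) - 17744) = 49683/(-620 - 17744) = 49683/(-18364) = 49683*(-1/18364) = -49683/18364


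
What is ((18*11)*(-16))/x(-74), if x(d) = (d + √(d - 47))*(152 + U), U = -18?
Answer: 117216/374999 + 17424*I/374999 ≈ 0.31258 + 0.046464*I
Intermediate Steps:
x(d) = 134*d + 134*√(-47 + d) (x(d) = (d + √(d - 47))*(152 - 18) = (d + √(-47 + d))*134 = 134*d + 134*√(-47 + d))
((18*11)*(-16))/x(-74) = ((18*11)*(-16))/(134*(-74) + 134*√(-47 - 74)) = (198*(-16))/(-9916 + 134*√(-121)) = -3168/(-9916 + 134*(11*I)) = -3168*(-9916 - 1474*I)/100499732 = -792*(-9916 - 1474*I)/25124933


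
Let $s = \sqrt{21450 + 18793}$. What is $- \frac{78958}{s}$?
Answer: $- \frac{78958 \sqrt{40243}}{40243} \approx -393.6$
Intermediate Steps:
$s = \sqrt{40243} \approx 200.61$
$- \frac{78958}{s} = - \frac{78958}{\sqrt{40243}} = - 78958 \frac{\sqrt{40243}}{40243} = - \frac{78958 \sqrt{40243}}{40243}$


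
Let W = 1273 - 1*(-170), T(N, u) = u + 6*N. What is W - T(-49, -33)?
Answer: 1770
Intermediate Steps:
W = 1443 (W = 1273 + 170 = 1443)
W - T(-49, -33) = 1443 - (-33 + 6*(-49)) = 1443 - (-33 - 294) = 1443 - 1*(-327) = 1443 + 327 = 1770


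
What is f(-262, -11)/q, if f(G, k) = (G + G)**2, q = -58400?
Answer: -17161/3650 ≈ -4.7016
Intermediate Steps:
f(G, k) = 4*G**2 (f(G, k) = (2*G)**2 = 4*G**2)
f(-262, -11)/q = (4*(-262)**2)/(-58400) = (4*68644)*(-1/58400) = 274576*(-1/58400) = -17161/3650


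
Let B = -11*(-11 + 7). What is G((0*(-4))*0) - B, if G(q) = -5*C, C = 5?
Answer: -69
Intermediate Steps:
B = 44 (B = -11*(-4) = 44)
G(q) = -25 (G(q) = -5*5 = -25)
G((0*(-4))*0) - B = -25 - 1*44 = -25 - 44 = -69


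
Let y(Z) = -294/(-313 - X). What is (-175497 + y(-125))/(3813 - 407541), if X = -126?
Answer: 10939215/25165712 ≈ 0.43469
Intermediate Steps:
y(Z) = 294/187 (y(Z) = -294/(-313 - 1*(-126)) = -294/(-313 + 126) = -294/(-187) = -294*(-1/187) = 294/187)
(-175497 + y(-125))/(3813 - 407541) = (-175497 + 294/187)/(3813 - 407541) = -32817645/187/(-403728) = -32817645/187*(-1/403728) = 10939215/25165712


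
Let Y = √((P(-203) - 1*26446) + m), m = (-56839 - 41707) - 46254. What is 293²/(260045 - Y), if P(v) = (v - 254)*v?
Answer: 4464920641/13524696100 + 85849*I*√3139/13524696100 ≈ 0.33013 + 0.00035563*I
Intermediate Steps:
m = -144800 (m = -98546 - 46254 = -144800)
P(v) = v*(-254 + v) (P(v) = (-254 + v)*v = v*(-254 + v))
Y = 5*I*√3139 (Y = √((-203*(-254 - 203) - 1*26446) - 144800) = √((-203*(-457) - 26446) - 144800) = √((92771 - 26446) - 144800) = √(66325 - 144800) = √(-78475) = 5*I*√3139 ≈ 280.13*I)
293²/(260045 - Y) = 293²/(260045 - 5*I*√3139) = 85849/(260045 - 5*I*√3139)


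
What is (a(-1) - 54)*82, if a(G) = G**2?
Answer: -4346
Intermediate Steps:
(a(-1) - 54)*82 = ((-1)**2 - 54)*82 = (1 - 54)*82 = -53*82 = -4346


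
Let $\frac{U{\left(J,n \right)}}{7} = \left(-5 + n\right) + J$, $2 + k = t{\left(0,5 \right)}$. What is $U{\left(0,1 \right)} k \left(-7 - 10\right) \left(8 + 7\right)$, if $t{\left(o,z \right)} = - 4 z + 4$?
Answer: $-128520$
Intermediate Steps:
$t{\left(o,z \right)} = 4 - 4 z$
$k = -18$ ($k = -2 + \left(4 - 20\right) = -2 - 16 = -18$)
$U{\left(J,n \right)} = -35 + 7 J + 7 n$ ($U{\left(J,n \right)} = 7 \left(\left(-5 + n\right) + J\right) = 7 \left(-5 + J + n\right) = -35 + 7 J + 7 n$)
$U{\left(0,1 \right)} k \left(-7 - 10\right) \left(8 + 7\right) = \left(-35 + 7 \cdot 0 + 7 \cdot 1\right) \left(-18\right) \left(-7 - 10\right) \left(8 + 7\right) = \left(-35 + 0 + 7\right) \left(-18\right) \left(\left(-17\right) 15\right) = \left(-28\right) \left(-18\right) \left(-255\right) = 504 \left(-255\right) = -128520$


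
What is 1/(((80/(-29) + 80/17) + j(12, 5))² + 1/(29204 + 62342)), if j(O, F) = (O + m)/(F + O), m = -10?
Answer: 22250163754/94871559953 ≈ 0.23453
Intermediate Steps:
j(O, F) = (-10 + O)/(F + O) (j(O, F) = (O - 10)/(F + O) = (-10 + O)/(F + O))
1/(((80/(-29) + 80/17) + j(12, 5))² + 1/(29204 + 62342)) = 1/(((80/(-29) + 80/17) + (-10 + 12)/(5 + 12))² + 1/(29204 + 62342)) = 1/(((80*(-1/29) + 80*(1/17)) + 2/17)² + 1/91546) = 1/(((-80/29 + 80/17) + (1/17)*2)² + 1/91546) = 1/((960/493 + 2/17)² + 1/91546) = 1/((1018/493)² + 1/91546) = 1/(1036324/243049 + 1/91546) = 1/(94871559953/22250163754) = 22250163754/94871559953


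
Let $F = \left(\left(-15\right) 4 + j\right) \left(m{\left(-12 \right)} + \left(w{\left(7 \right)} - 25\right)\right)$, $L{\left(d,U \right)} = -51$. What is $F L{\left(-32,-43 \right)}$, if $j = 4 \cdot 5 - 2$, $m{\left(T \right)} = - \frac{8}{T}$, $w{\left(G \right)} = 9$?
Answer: $-32844$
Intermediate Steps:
$j = 18$ ($j = 20 - 2 = 18$)
$F = 644$ ($F = \left(\left(-15\right) 4 + 18\right) \left(- \frac{8}{-12} + \left(9 - 25\right)\right) = \left(-60 + 18\right) \left(\left(-8\right) \left(- \frac{1}{12}\right) + \left(9 - 25\right)\right) = - 42 \left(\frac{2}{3} - 16\right) = \left(-42\right) \left(- \frac{46}{3}\right) = 644$)
$F L{\left(-32,-43 \right)} = 644 \left(-51\right) = -32844$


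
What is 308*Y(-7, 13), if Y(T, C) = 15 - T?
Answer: 6776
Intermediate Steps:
308*Y(-7, 13) = 308*(15 - 1*(-7)) = 308*(15 + 7) = 308*22 = 6776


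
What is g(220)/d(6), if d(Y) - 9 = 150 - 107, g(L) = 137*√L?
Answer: 137*√55/26 ≈ 39.078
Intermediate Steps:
d(Y) = 52 (d(Y) = 9 + (150 - 107) = 9 + 43 = 52)
g(220)/d(6) = (137*√220)/52 = (137*(2*√55))*(1/52) = (274*√55)*(1/52) = 137*√55/26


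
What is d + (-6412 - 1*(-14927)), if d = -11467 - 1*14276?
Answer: -17228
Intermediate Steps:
d = -25743 (d = -11467 - 14276 = -25743)
d + (-6412 - 1*(-14927)) = -25743 + (-6412 - 1*(-14927)) = -25743 + (-6412 + 14927) = -25743 + 8515 = -17228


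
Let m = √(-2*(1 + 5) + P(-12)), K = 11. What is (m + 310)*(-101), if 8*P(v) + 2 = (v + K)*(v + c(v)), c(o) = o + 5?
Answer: -31310 - 101*I*√158/4 ≈ -31310.0 - 317.39*I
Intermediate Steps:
c(o) = 5 + o
P(v) = -¼ + (5 + 2*v)*(11 + v)/8 (P(v) = -¼ + ((v + 11)*(v + (5 + v)))/8 = -¼ + ((11 + v)*(5 + 2*v))/8 = -¼ + ((5 + 2*v)*(11 + v))/8 = -¼ + (5 + 2*v)*(11 + v)/8)
m = I*√158/4 (m = √(-2*(1 + 5) + (53/8 + (¼)*(-12)² + (27/8)*(-12))) = √(-2*6 + (53/8 + (¼)*144 - 81/2)) = √(-12 + (53/8 + 36 - 81/2)) = √(-12 + 17/8) = √(-79/8) = I*√158/4 ≈ 3.1425*I)
(m + 310)*(-101) = (I*√158/4 + 310)*(-101) = (310 + I*√158/4)*(-101) = -31310 - 101*I*√158/4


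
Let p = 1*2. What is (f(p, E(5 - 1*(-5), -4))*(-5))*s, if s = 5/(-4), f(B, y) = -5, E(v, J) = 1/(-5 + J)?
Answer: -125/4 ≈ -31.250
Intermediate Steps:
p = 2
s = -5/4 (s = 5*(-1/4) = -5/4 ≈ -1.2500)
(f(p, E(5 - 1*(-5), -4))*(-5))*s = -5*(-5)*(-5/4) = 25*(-5/4) = -125/4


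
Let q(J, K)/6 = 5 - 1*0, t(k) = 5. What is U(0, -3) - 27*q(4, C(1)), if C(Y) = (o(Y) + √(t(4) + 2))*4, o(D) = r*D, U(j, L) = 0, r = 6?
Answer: -810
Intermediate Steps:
o(D) = 6*D
C(Y) = 4*√7 + 24*Y (C(Y) = (6*Y + √(5 + 2))*4 = (6*Y + √7)*4 = (√7 + 6*Y)*4 = 4*√7 + 24*Y)
q(J, K) = 30 (q(J, K) = 6*(5 - 1*0) = 6*(5 + 0) = 6*5 = 30)
U(0, -3) - 27*q(4, C(1)) = 0 - 27*30 = 0 - 810 = -810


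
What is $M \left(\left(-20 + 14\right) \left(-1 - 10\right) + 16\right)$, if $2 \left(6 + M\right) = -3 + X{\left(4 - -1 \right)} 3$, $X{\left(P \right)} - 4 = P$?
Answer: $492$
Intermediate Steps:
$X{\left(P \right)} = 4 + P$
$M = 6$ ($M = -6 + \frac{-3 + \left(4 + \left(4 - -1\right)\right) 3}{2} = -6 + \frac{-3 + \left(4 + \left(4 + 1\right)\right) 3}{2} = -6 + \frac{-3 + \left(4 + 5\right) 3}{2} = -6 + \frac{-3 + 9 \cdot 3}{2} = -6 + \frac{-3 + 27}{2} = -6 + \frac{1}{2} \cdot 24 = -6 + 12 = 6$)
$M \left(\left(-20 + 14\right) \left(-1 - 10\right) + 16\right) = 6 \left(\left(-20 + 14\right) \left(-1 - 10\right) + 16\right) = 6 \left(\left(-6\right) \left(-11\right) + 16\right) = 6 \left(66 + 16\right) = 6 \cdot 82 = 492$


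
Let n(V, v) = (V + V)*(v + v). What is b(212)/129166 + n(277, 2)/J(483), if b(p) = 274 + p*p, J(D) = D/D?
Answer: 143138537/64583 ≈ 2216.4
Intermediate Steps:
n(V, v) = 4*V*v (n(V, v) = (2*V)*(2*v) = 4*V*v)
J(D) = 1
b(p) = 274 + p²
b(212)/129166 + n(277, 2)/J(483) = (274 + 212²)/129166 + (4*277*2)/1 = (274 + 44944)*(1/129166) + 2216*1 = 45218*(1/129166) + 2216 = 22609/64583 + 2216 = 143138537/64583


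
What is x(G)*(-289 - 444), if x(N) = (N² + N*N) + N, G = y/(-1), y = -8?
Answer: -99688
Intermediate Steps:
G = 8 (G = -8/(-1) = -8*(-1) = 8)
x(N) = N + 2*N² (x(N) = (N² + N²) + N = 2*N² + N = N + 2*N²)
x(G)*(-289 - 444) = (8*(1 + 2*8))*(-289 - 444) = (8*(1 + 16))*(-733) = (8*17)*(-733) = 136*(-733) = -99688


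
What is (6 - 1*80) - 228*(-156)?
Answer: 35494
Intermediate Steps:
(6 - 1*80) - 228*(-156) = (6 - 80) + 35568 = -74 + 35568 = 35494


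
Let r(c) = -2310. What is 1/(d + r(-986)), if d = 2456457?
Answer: 1/2454147 ≈ 4.0747e-7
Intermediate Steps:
1/(d + r(-986)) = 1/(2456457 - 2310) = 1/2454147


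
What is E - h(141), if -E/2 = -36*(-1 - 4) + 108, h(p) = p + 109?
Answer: -826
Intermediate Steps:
h(p) = 109 + p
E = -576 (E = -2*(-36*(-1 - 4) + 108) = -2*(-(-180) + 108) = -2*(-36*(-5) + 108) = -2*(180 + 108) = -2*288 = -576)
E - h(141) = -576 - (109 + 141) = -576 - 1*250 = -576 - 250 = -826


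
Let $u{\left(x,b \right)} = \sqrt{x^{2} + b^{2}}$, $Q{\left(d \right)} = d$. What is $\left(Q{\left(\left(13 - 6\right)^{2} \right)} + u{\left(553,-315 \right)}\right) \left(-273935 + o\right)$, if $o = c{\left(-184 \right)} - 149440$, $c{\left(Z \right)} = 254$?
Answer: $-20732929 - 2961847 \sqrt{8266} \approx -2.9002 \cdot 10^{8}$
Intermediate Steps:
$o = -149186$ ($o = 254 - 149440 = -149186$)
$u{\left(x,b \right)} = \sqrt{b^{2} + x^{2}}$
$\left(Q{\left(\left(13 - 6\right)^{2} \right)} + u{\left(553,-315 \right)}\right) \left(-273935 + o\right) = \left(\left(13 - 6\right)^{2} + \sqrt{\left(-315\right)^{2} + 553^{2}}\right) \left(-273935 - 149186\right) = \left(7^{2} + \sqrt{99225 + 305809}\right) \left(-423121\right) = \left(49 + \sqrt{405034}\right) \left(-423121\right) = \left(49 + 7 \sqrt{8266}\right) \left(-423121\right) = -20732929 - 2961847 \sqrt{8266}$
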